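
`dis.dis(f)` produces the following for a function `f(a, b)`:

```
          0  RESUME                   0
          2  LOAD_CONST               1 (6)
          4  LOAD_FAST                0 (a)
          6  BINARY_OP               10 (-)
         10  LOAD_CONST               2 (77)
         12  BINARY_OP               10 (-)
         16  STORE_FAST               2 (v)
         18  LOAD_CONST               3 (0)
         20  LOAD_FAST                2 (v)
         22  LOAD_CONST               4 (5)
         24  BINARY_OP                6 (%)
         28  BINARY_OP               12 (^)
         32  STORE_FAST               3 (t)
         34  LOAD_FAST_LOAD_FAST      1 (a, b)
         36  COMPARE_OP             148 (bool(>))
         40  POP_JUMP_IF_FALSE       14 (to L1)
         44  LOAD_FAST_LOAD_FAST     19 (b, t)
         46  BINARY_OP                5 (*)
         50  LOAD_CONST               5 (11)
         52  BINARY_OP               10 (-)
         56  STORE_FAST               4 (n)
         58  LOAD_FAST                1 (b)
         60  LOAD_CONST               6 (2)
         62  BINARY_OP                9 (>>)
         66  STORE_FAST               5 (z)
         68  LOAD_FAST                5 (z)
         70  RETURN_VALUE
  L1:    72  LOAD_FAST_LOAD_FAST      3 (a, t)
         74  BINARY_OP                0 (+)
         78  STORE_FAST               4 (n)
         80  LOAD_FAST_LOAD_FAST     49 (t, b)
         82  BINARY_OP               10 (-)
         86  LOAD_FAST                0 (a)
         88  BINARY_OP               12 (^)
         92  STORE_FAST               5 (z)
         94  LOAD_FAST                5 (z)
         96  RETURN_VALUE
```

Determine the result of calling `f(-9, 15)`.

3

LOAD_CONST → push 6. Stack: [6]
LOAD_FAST a → push -9. Stack: [6, -9]
BINARY_OP - → 6 - -9 = 15. Stack: [15]
LOAD_CONST → push 77. Stack: [15, 77]
BINARY_OP - → 15 - 77 = -62. Stack: [-62]
STORE_FAST v → v=-62. Stack: []
LOAD_CONST → push 0. Stack: [0]
LOAD_FAST v → push -62. Stack: [0, -62]
LOAD_CONST → push 5. Stack: [0, -62, 5]
BINARY_OP % → -62 % 5 = 3. Stack: [0, 3]
BINARY_OP ^ → 0 ^ 3 = 3. Stack: [3]
STORE_FAST t → t=3. Stack: []
LOAD_FAST_LOAD_FAST a,b → push -9,15. Stack: [-9, 15]
COMPARE_OP bool(>) → -9 vs 15 = False. Stack: [False]
POP_JUMP_IF_FALSE → pop False; jump. Stack: []
LOAD_FAST_LOAD_FAST a,t → push -9,3. Stack: [-9, 3]
BINARY_OP + → -9 + 3 = -6. Stack: [-6]
STORE_FAST n → n=-6. Stack: []
LOAD_FAST_LOAD_FAST t,b → push 3,15. Stack: [3, 15]
BINARY_OP - → 3 - 15 = -12. Stack: [-12]
LOAD_FAST a → push -9. Stack: [-12, -9]
BINARY_OP ^ → -12 ^ -9 = 3. Stack: [3]
STORE_FAST z → z=3. Stack: []
LOAD_FAST z → push 3. Stack: [3]
RETURN_VALUE → return 3.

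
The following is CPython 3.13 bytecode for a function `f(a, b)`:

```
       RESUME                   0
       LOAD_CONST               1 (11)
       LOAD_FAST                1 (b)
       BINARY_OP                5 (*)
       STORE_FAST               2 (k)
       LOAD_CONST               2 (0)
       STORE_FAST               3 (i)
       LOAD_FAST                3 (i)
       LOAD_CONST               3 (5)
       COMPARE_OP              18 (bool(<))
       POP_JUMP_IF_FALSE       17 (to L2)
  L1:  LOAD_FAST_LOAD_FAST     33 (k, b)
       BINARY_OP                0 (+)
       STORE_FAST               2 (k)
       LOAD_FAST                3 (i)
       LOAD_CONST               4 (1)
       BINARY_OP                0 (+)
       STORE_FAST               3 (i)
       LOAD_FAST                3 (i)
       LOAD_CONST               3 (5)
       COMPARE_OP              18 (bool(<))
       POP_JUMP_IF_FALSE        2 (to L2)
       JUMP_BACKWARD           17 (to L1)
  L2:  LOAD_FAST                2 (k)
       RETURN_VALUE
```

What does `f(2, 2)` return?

32

LOAD_CONST → push 11
LOAD_FAST b → push 2
BINARY_OP * → 11 * 2 = 22
STORE_FAST k → k=22
LOAD_CONST → push 0
STORE_FAST i → i=0
LOAD_FAST i → push 0
LOAD_CONST → push 5
COMPARE_OP bool(<) → 0 vs 5 = True
POP_JUMP_IF_FALSE → pop True; no jump
LOAD_FAST_LOAD_FAST k,b → push 22,2
BINARY_OP + → 22 + 2 = 24
STORE_FAST k → k=24
LOAD_FAST i → push 0
LOAD_CONST → push 1
BINARY_OP + → 0 + 1 = 1
STORE_FAST i → i=1
LOAD_FAST i → push 1
LOAD_CONST → push 5
COMPARE_OP bool(<) → 1 vs 5 = True
POP_JUMP_IF_FALSE → pop True; no jump
LOAD_FAST_LOAD_FAST k,b → push 24,2
BINARY_OP + → 24 + 2 = 26
STORE_FAST k → k=26
LOAD_FAST i → push 1
LOAD_CONST → push 1
BINARY_OP + → 1 + 1 = 2
STORE_FAST i → i=2
LOAD_FAST i → push 2
LOAD_CONST → push 5
COMPARE_OP bool(<) → 2 vs 5 = True
POP_JUMP_IF_FALSE → pop True; no jump
LOAD_FAST_LOAD_FAST k,b → push 26,2
BINARY_OP + → 26 + 2 = 28
STORE_FAST k → k=28
LOAD_FAST i → push 2
LOAD_CONST → push 1
BINARY_OP + → 2 + 1 = 3
STORE_FAST i → i=3
LOAD_FAST i → push 3
LOAD_CONST → push 5
COMPARE_OP bool(<) → 3 vs 5 = True
POP_JUMP_IF_FALSE → pop True; no jump
LOAD_FAST_LOAD_FAST k,b → push 28,2
BINARY_OP + → 28 + 2 = 30
STORE_FAST k → k=30
LOAD_FAST i → push 3
LOAD_CONST → push 1
BINARY_OP + → 3 + 1 = 4
STORE_FAST i → i=4
LOAD_FAST i → push 4
LOAD_CONST → push 5
COMPARE_OP bool(<) → 4 vs 5 = True
POP_JUMP_IF_FALSE → pop True; no jump
LOAD_FAST_LOAD_FAST k,b → push 30,2
BINARY_OP + → 30 + 2 = 32
STORE_FAST k → k=32
LOAD_FAST i → push 4
LOAD_CONST → push 1
BINARY_OP + → 4 + 1 = 5
STORE_FAST i → i=5
LOAD_FAST i → push 5
LOAD_CONST → push 5
COMPARE_OP bool(<) → 5 vs 5 = False
POP_JUMP_IF_FALSE → pop False; jump
LOAD_FAST k → push 32
RETURN_VALUE → return 32.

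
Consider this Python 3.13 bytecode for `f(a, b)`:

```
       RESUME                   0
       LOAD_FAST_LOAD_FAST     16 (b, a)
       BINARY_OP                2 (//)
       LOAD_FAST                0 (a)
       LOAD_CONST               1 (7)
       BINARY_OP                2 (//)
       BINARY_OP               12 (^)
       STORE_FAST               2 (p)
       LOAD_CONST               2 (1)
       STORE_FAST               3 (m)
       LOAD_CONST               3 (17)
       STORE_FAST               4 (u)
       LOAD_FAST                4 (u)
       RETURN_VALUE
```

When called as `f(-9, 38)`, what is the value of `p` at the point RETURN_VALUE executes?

5

LOAD_FAST_LOAD_FAST b,a → push 38,-9. Stack: [38, -9]
BINARY_OP // → 38 // -9 = -5. Stack: [-5]
LOAD_FAST a → push -9. Stack: [-5, -9]
LOAD_CONST → push 7. Stack: [-5, -9, 7]
BINARY_OP // → -9 // 7 = -2. Stack: [-5, -2]
BINARY_OP ^ → -5 ^ -2 = 5. Stack: [5]
STORE_FAST p → p=5. Stack: []
LOAD_CONST → push 1. Stack: [1]
STORE_FAST m → m=1. Stack: []
LOAD_CONST → push 17. Stack: [17]
STORE_FAST u → u=17. Stack: []
LOAD_FAST u → push 17. Stack: [17]
RETURN_VALUE → return 17.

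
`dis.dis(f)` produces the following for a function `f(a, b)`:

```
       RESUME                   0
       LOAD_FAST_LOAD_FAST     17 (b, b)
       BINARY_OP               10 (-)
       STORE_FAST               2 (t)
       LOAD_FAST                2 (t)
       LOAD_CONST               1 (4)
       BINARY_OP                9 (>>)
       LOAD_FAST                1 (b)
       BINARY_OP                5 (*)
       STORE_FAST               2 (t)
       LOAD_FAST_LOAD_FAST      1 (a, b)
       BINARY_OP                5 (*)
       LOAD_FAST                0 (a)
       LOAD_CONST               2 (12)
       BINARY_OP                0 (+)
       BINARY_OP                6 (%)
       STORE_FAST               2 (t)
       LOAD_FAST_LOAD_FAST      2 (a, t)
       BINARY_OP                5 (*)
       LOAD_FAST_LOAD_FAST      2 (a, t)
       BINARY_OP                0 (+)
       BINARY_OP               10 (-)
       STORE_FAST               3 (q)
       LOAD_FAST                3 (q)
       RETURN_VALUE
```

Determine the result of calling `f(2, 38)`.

4

LOAD_FAST_LOAD_FAST b,b → push 38,38. Stack: [38, 38]
BINARY_OP - → 38 - 38 = 0. Stack: [0]
STORE_FAST t → t=0. Stack: []
LOAD_FAST t → push 0. Stack: [0]
LOAD_CONST → push 4. Stack: [0, 4]
BINARY_OP >> → 0 >> 4 = 0. Stack: [0]
LOAD_FAST b → push 38. Stack: [0, 38]
BINARY_OP * → 0 * 38 = 0. Stack: [0]
STORE_FAST t → t=0. Stack: []
LOAD_FAST_LOAD_FAST a,b → push 2,38. Stack: [2, 38]
BINARY_OP * → 2 * 38 = 76. Stack: [76]
LOAD_FAST a → push 2. Stack: [76, 2]
LOAD_CONST → push 12. Stack: [76, 2, 12]
BINARY_OP + → 2 + 12 = 14. Stack: [76, 14]
BINARY_OP % → 76 % 14 = 6. Stack: [6]
STORE_FAST t → t=6. Stack: []
LOAD_FAST_LOAD_FAST a,t → push 2,6. Stack: [2, 6]
BINARY_OP * → 2 * 6 = 12. Stack: [12]
LOAD_FAST_LOAD_FAST a,t → push 2,6. Stack: [12, 2, 6]
BINARY_OP + → 2 + 6 = 8. Stack: [12, 8]
BINARY_OP - → 12 - 8 = 4. Stack: [4]
STORE_FAST q → q=4. Stack: []
LOAD_FAST q → push 4. Stack: [4]
RETURN_VALUE → return 4.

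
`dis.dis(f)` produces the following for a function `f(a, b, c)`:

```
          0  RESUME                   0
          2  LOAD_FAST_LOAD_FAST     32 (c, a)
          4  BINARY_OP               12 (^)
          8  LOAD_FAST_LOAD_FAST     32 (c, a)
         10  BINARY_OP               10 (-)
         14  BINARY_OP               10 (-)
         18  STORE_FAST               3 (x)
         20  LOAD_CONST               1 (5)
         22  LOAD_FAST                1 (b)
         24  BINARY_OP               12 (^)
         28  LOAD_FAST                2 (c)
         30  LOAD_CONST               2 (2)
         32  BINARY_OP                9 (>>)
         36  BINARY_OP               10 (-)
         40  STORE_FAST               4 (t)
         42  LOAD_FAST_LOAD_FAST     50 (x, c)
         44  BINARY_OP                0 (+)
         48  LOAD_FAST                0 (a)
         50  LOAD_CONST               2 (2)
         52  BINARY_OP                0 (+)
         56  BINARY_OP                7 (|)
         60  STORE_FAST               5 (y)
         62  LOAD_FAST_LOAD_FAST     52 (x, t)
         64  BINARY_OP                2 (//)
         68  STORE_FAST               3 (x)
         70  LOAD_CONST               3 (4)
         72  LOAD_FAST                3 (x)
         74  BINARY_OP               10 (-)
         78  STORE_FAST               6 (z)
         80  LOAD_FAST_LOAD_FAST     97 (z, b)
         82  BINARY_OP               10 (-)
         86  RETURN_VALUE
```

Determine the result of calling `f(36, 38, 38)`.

LOAD_FAST_LOAD_FAST c,a → push 38,36. Stack: [38, 36]
BINARY_OP ^ → 38 ^ 36 = 2. Stack: [2]
LOAD_FAST_LOAD_FAST c,a → push 38,36. Stack: [2, 38, 36]
BINARY_OP - → 38 - 36 = 2. Stack: [2, 2]
BINARY_OP - → 2 - 2 = 0. Stack: [0]
STORE_FAST x → x=0. Stack: []
LOAD_CONST → push 5. Stack: [5]
LOAD_FAST b → push 38. Stack: [5, 38]
BINARY_OP ^ → 5 ^ 38 = 35. Stack: [35]
LOAD_FAST c → push 38. Stack: [35, 38]
LOAD_CONST → push 2. Stack: [35, 38, 2]
BINARY_OP >> → 38 >> 2 = 9. Stack: [35, 9]
BINARY_OP - → 35 - 9 = 26. Stack: [26]
STORE_FAST t → t=26. Stack: []
LOAD_FAST_LOAD_FAST x,c → push 0,38. Stack: [0, 38]
BINARY_OP + → 0 + 38 = 38. Stack: [38]
LOAD_FAST a → push 36. Stack: [38, 36]
LOAD_CONST → push 2. Stack: [38, 36, 2]
BINARY_OP + → 36 + 2 = 38. Stack: [38, 38]
BINARY_OP | → 38 | 38 = 38. Stack: [38]
STORE_FAST y → y=38. Stack: []
LOAD_FAST_LOAD_FAST x,t → push 0,26. Stack: [0, 26]
BINARY_OP // → 0 // 26 = 0. Stack: [0]
STORE_FAST x → x=0. Stack: []
LOAD_CONST → push 4. Stack: [4]
LOAD_FAST x → push 0. Stack: [4, 0]
BINARY_OP - → 4 - 0 = 4. Stack: [4]
STORE_FAST z → z=4. Stack: []
LOAD_FAST_LOAD_FAST z,b → push 4,38. Stack: [4, 38]
BINARY_OP - → 4 - 38 = -34. Stack: [-34]
RETURN_VALUE → return -34.

-34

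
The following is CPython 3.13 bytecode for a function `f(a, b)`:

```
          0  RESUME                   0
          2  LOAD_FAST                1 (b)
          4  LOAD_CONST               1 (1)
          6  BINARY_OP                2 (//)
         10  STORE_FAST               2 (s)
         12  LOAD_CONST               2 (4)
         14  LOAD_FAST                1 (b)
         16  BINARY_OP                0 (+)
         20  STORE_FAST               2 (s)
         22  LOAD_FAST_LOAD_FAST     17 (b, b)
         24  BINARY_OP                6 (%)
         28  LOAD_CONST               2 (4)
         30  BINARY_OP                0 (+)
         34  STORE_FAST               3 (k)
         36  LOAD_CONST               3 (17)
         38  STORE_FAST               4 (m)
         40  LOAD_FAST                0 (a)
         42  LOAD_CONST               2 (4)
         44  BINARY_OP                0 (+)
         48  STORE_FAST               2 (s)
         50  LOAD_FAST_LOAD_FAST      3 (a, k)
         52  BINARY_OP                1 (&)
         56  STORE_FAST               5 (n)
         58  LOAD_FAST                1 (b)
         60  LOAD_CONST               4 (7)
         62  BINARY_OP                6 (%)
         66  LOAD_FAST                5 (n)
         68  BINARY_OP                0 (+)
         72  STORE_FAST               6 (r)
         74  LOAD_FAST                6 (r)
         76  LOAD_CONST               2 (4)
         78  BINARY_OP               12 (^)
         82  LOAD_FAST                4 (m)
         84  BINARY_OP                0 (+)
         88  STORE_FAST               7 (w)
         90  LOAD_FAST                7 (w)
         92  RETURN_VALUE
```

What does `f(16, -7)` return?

21

LOAD_FAST b → push -7. Stack: [-7]
LOAD_CONST → push 1. Stack: [-7, 1]
BINARY_OP // → -7 // 1 = -7. Stack: [-7]
STORE_FAST s → s=-7. Stack: []
LOAD_CONST → push 4. Stack: [4]
LOAD_FAST b → push -7. Stack: [4, -7]
BINARY_OP + → 4 + -7 = -3. Stack: [-3]
STORE_FAST s → s=-3. Stack: []
LOAD_FAST_LOAD_FAST b,b → push -7,-7. Stack: [-7, -7]
BINARY_OP % → -7 % -7 = 0. Stack: [0]
LOAD_CONST → push 4. Stack: [0, 4]
BINARY_OP + → 0 + 4 = 4. Stack: [4]
STORE_FAST k → k=4. Stack: []
LOAD_CONST → push 17. Stack: [17]
STORE_FAST m → m=17. Stack: []
LOAD_FAST a → push 16. Stack: [16]
LOAD_CONST → push 4. Stack: [16, 4]
BINARY_OP + → 16 + 4 = 20. Stack: [20]
STORE_FAST s → s=20. Stack: []
LOAD_FAST_LOAD_FAST a,k → push 16,4. Stack: [16, 4]
BINARY_OP & → 16 & 4 = 0. Stack: [0]
STORE_FAST n → n=0. Stack: []
LOAD_FAST b → push -7. Stack: [-7]
LOAD_CONST → push 7. Stack: [-7, 7]
BINARY_OP % → -7 % 7 = 0. Stack: [0]
LOAD_FAST n → push 0. Stack: [0, 0]
BINARY_OP + → 0 + 0 = 0. Stack: [0]
STORE_FAST r → r=0. Stack: []
LOAD_FAST r → push 0. Stack: [0]
LOAD_CONST → push 4. Stack: [0, 4]
BINARY_OP ^ → 0 ^ 4 = 4. Stack: [4]
LOAD_FAST m → push 17. Stack: [4, 17]
BINARY_OP + → 4 + 17 = 21. Stack: [21]
STORE_FAST w → w=21. Stack: []
LOAD_FAST w → push 21. Stack: [21]
RETURN_VALUE → return 21.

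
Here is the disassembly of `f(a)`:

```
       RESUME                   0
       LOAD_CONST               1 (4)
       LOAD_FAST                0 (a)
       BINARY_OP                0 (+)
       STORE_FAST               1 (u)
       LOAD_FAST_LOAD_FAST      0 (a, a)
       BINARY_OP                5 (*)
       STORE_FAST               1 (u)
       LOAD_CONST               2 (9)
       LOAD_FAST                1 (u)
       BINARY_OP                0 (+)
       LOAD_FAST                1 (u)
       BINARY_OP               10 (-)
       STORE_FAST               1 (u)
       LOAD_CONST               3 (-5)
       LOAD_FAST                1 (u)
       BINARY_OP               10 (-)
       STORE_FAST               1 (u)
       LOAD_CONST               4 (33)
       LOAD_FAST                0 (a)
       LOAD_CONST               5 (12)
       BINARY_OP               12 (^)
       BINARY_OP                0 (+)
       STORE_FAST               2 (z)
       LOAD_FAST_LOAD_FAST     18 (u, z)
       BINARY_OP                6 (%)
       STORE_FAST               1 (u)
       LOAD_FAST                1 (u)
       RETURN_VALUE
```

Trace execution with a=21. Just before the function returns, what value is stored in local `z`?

LOAD_CONST → push 4. Stack: [4]
LOAD_FAST a → push 21. Stack: [4, 21]
BINARY_OP + → 4 + 21 = 25. Stack: [25]
STORE_FAST u → u=25. Stack: []
LOAD_FAST_LOAD_FAST a,a → push 21,21. Stack: [21, 21]
BINARY_OP * → 21 * 21 = 441. Stack: [441]
STORE_FAST u → u=441. Stack: []
LOAD_CONST → push 9. Stack: [9]
LOAD_FAST u → push 441. Stack: [9, 441]
BINARY_OP + → 9 + 441 = 450. Stack: [450]
LOAD_FAST u → push 441. Stack: [450, 441]
BINARY_OP - → 450 - 441 = 9. Stack: [9]
STORE_FAST u → u=9. Stack: []
LOAD_CONST → push -5. Stack: [-5]
LOAD_FAST u → push 9. Stack: [-5, 9]
BINARY_OP - → -5 - 9 = -14. Stack: [-14]
STORE_FAST u → u=-14. Stack: []
LOAD_CONST → push 33. Stack: [33]
LOAD_FAST a → push 21. Stack: [33, 21]
LOAD_CONST → push 12. Stack: [33, 21, 12]
BINARY_OP ^ → 21 ^ 12 = 25. Stack: [33, 25]
BINARY_OP + → 33 + 25 = 58. Stack: [58]
STORE_FAST z → z=58. Stack: []
LOAD_FAST_LOAD_FAST u,z → push -14,58. Stack: [-14, 58]
BINARY_OP % → -14 % 58 = 44. Stack: [44]
STORE_FAST u → u=44. Stack: []
LOAD_FAST u → push 44. Stack: [44]
RETURN_VALUE → return 44.

58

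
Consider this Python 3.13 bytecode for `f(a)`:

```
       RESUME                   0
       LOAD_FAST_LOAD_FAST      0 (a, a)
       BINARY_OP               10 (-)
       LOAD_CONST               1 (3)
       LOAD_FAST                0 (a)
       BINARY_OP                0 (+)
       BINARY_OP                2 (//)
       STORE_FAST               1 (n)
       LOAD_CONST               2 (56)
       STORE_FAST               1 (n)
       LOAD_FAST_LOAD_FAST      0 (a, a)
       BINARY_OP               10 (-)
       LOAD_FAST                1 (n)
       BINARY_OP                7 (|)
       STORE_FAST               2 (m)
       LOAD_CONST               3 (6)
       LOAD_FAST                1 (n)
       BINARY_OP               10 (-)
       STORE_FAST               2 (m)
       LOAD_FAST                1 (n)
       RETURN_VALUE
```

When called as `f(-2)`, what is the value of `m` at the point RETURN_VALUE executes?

LOAD_FAST_LOAD_FAST a,a → push -2,-2. Stack: [-2, -2]
BINARY_OP - → -2 - -2 = 0. Stack: [0]
LOAD_CONST → push 3. Stack: [0, 3]
LOAD_FAST a → push -2. Stack: [0, 3, -2]
BINARY_OP + → 3 + -2 = 1. Stack: [0, 1]
BINARY_OP // → 0 // 1 = 0. Stack: [0]
STORE_FAST n → n=0. Stack: []
LOAD_CONST → push 56. Stack: [56]
STORE_FAST n → n=56. Stack: []
LOAD_FAST_LOAD_FAST a,a → push -2,-2. Stack: [-2, -2]
BINARY_OP - → -2 - -2 = 0. Stack: [0]
LOAD_FAST n → push 56. Stack: [0, 56]
BINARY_OP | → 0 | 56 = 56. Stack: [56]
STORE_FAST m → m=56. Stack: []
LOAD_CONST → push 6. Stack: [6]
LOAD_FAST n → push 56. Stack: [6, 56]
BINARY_OP - → 6 - 56 = -50. Stack: [-50]
STORE_FAST m → m=-50. Stack: []
LOAD_FAST n → push 56. Stack: [56]
RETURN_VALUE → return 56.

-50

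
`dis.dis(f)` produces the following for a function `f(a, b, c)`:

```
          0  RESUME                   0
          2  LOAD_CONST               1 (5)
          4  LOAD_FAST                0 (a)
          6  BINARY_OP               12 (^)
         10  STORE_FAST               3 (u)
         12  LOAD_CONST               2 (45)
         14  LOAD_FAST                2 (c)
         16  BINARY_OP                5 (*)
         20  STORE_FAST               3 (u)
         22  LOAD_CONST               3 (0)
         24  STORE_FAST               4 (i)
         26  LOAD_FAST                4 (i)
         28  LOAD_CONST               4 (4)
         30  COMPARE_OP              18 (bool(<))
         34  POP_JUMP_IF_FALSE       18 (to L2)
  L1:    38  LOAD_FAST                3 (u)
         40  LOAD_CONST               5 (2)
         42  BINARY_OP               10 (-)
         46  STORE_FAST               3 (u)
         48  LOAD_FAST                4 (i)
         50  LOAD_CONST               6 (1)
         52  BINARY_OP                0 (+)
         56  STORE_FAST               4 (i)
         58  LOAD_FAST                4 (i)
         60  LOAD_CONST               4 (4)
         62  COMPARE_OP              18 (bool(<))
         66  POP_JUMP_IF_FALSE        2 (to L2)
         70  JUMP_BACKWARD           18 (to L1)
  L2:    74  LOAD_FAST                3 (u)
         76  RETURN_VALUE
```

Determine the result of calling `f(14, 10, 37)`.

LOAD_CONST → push 5. Stack: [5]
LOAD_FAST a → push 14. Stack: [5, 14]
BINARY_OP ^ → 5 ^ 14 = 11. Stack: [11]
STORE_FAST u → u=11. Stack: []
LOAD_CONST → push 45. Stack: [45]
LOAD_FAST c → push 37. Stack: [45, 37]
BINARY_OP * → 45 * 37 = 1665. Stack: [1665]
STORE_FAST u → u=1665. Stack: []
LOAD_CONST → push 0. Stack: [0]
STORE_FAST i → i=0. Stack: []
LOAD_FAST i → push 0. Stack: [0]
LOAD_CONST → push 4. Stack: [0, 4]
COMPARE_OP bool(<) → 0 vs 4 = True. Stack: [True]
POP_JUMP_IF_FALSE → pop True; no jump. Stack: []
LOAD_FAST u → push 1665. Stack: [1665]
LOAD_CONST → push 2. Stack: [1665, 2]
BINARY_OP - → 1665 - 2 = 1663. Stack: [1663]
STORE_FAST u → u=1663. Stack: []
LOAD_FAST i → push 0. Stack: [0]
LOAD_CONST → push 1. Stack: [0, 1]
BINARY_OP + → 0 + 1 = 1. Stack: [1]
STORE_FAST i → i=1. Stack: []
LOAD_FAST i → push 1. Stack: [1]
LOAD_CONST → push 4. Stack: [1, 4]
COMPARE_OP bool(<) → 1 vs 4 = True. Stack: [True]
POP_JUMP_IF_FALSE → pop True; no jump. Stack: []
LOAD_FAST u → push 1663. Stack: [1663]
LOAD_CONST → push 2. Stack: [1663, 2]
BINARY_OP - → 1663 - 2 = 1661. Stack: [1661]
STORE_FAST u → u=1661. Stack: []
LOAD_FAST i → push 1. Stack: [1]
LOAD_CONST → push 1. Stack: [1, 1]
BINARY_OP + → 1 + 1 = 2. Stack: [2]
STORE_FAST i → i=2. Stack: []
LOAD_FAST i → push 2. Stack: [2]
LOAD_CONST → push 4. Stack: [2, 4]
COMPARE_OP bool(<) → 2 vs 4 = True. Stack: [True]
POP_JUMP_IF_FALSE → pop True; no jump. Stack: []
LOAD_FAST u → push 1661. Stack: [1661]
LOAD_CONST → push 2. Stack: [1661, 2]
BINARY_OP - → 1661 - 2 = 1659. Stack: [1659]
STORE_FAST u → u=1659. Stack: []
LOAD_FAST i → push 2. Stack: [2]
LOAD_CONST → push 1. Stack: [2, 1]
BINARY_OP + → 2 + 1 = 3. Stack: [3]
STORE_FAST i → i=3. Stack: []
LOAD_FAST i → push 3. Stack: [3]
LOAD_CONST → push 4. Stack: [3, 4]
COMPARE_OP bool(<) → 3 vs 4 = True. Stack: [True]
POP_JUMP_IF_FALSE → pop True; no jump. Stack: []
LOAD_FAST u → push 1659. Stack: [1659]
LOAD_CONST → push 2. Stack: [1659, 2]
BINARY_OP - → 1659 - 2 = 1657. Stack: [1657]
STORE_FAST u → u=1657. Stack: []
LOAD_FAST i → push 3. Stack: [3]
LOAD_CONST → push 1. Stack: [3, 1]
BINARY_OP + → 3 + 1 = 4. Stack: [4]
STORE_FAST i → i=4. Stack: []
LOAD_FAST i → push 4. Stack: [4]
LOAD_CONST → push 4. Stack: [4, 4]
COMPARE_OP bool(<) → 4 vs 4 = False. Stack: [False]
POP_JUMP_IF_FALSE → pop False; jump. Stack: []
LOAD_FAST u → push 1657. Stack: [1657]
RETURN_VALUE → return 1657.

1657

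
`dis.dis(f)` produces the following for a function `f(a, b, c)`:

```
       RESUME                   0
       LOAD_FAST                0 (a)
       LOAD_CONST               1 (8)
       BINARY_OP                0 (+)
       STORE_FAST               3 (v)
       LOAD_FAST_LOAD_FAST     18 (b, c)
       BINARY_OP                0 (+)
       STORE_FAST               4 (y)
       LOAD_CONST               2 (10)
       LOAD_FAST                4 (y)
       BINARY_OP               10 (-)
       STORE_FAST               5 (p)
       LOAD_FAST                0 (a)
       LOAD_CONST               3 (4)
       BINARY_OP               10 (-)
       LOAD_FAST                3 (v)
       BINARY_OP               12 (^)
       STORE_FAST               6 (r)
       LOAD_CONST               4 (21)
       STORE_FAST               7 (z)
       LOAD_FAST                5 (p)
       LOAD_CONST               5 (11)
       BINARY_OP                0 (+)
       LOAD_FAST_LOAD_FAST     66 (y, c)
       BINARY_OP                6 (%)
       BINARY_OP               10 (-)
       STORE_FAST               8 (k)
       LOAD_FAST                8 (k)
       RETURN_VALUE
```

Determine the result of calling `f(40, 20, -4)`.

5

LOAD_FAST a → push 40. Stack: [40]
LOAD_CONST → push 8. Stack: [40, 8]
BINARY_OP + → 40 + 8 = 48. Stack: [48]
STORE_FAST v → v=48. Stack: []
LOAD_FAST_LOAD_FAST b,c → push 20,-4. Stack: [20, -4]
BINARY_OP + → 20 + -4 = 16. Stack: [16]
STORE_FAST y → y=16. Stack: []
LOAD_CONST → push 10. Stack: [10]
LOAD_FAST y → push 16. Stack: [10, 16]
BINARY_OP - → 10 - 16 = -6. Stack: [-6]
STORE_FAST p → p=-6. Stack: []
LOAD_FAST a → push 40. Stack: [40]
LOAD_CONST → push 4. Stack: [40, 4]
BINARY_OP - → 40 - 4 = 36. Stack: [36]
LOAD_FAST v → push 48. Stack: [36, 48]
BINARY_OP ^ → 36 ^ 48 = 20. Stack: [20]
STORE_FAST r → r=20. Stack: []
LOAD_CONST → push 21. Stack: [21]
STORE_FAST z → z=21. Stack: []
LOAD_FAST p → push -6. Stack: [-6]
LOAD_CONST → push 11. Stack: [-6, 11]
BINARY_OP + → -6 + 11 = 5. Stack: [5]
LOAD_FAST_LOAD_FAST y,c → push 16,-4. Stack: [5, 16, -4]
BINARY_OP % → 16 % -4 = 0. Stack: [5, 0]
BINARY_OP - → 5 - 0 = 5. Stack: [5]
STORE_FAST k → k=5. Stack: []
LOAD_FAST k → push 5. Stack: [5]
RETURN_VALUE → return 5.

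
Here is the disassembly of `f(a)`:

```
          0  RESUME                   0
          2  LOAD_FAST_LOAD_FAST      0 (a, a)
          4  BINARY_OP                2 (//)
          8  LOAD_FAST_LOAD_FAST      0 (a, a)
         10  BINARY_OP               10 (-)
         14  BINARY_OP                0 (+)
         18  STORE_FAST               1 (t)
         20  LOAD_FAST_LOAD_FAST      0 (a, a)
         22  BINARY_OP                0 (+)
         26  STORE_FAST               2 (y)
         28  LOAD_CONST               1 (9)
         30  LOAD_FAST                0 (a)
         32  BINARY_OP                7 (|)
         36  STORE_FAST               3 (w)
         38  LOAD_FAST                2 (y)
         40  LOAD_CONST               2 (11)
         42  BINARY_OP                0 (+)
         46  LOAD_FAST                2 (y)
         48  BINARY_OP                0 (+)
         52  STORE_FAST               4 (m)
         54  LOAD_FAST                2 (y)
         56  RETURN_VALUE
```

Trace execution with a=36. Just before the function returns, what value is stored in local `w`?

45

LOAD_FAST_LOAD_FAST a,a → push 36,36. Stack: [36, 36]
BINARY_OP // → 36 // 36 = 1. Stack: [1]
LOAD_FAST_LOAD_FAST a,a → push 36,36. Stack: [1, 36, 36]
BINARY_OP - → 36 - 36 = 0. Stack: [1, 0]
BINARY_OP + → 1 + 0 = 1. Stack: [1]
STORE_FAST t → t=1. Stack: []
LOAD_FAST_LOAD_FAST a,a → push 36,36. Stack: [36, 36]
BINARY_OP + → 36 + 36 = 72. Stack: [72]
STORE_FAST y → y=72. Stack: []
LOAD_CONST → push 9. Stack: [9]
LOAD_FAST a → push 36. Stack: [9, 36]
BINARY_OP | → 9 | 36 = 45. Stack: [45]
STORE_FAST w → w=45. Stack: []
LOAD_FAST y → push 72. Stack: [72]
LOAD_CONST → push 11. Stack: [72, 11]
BINARY_OP + → 72 + 11 = 83. Stack: [83]
LOAD_FAST y → push 72. Stack: [83, 72]
BINARY_OP + → 83 + 72 = 155. Stack: [155]
STORE_FAST m → m=155. Stack: []
LOAD_FAST y → push 72. Stack: [72]
RETURN_VALUE → return 72.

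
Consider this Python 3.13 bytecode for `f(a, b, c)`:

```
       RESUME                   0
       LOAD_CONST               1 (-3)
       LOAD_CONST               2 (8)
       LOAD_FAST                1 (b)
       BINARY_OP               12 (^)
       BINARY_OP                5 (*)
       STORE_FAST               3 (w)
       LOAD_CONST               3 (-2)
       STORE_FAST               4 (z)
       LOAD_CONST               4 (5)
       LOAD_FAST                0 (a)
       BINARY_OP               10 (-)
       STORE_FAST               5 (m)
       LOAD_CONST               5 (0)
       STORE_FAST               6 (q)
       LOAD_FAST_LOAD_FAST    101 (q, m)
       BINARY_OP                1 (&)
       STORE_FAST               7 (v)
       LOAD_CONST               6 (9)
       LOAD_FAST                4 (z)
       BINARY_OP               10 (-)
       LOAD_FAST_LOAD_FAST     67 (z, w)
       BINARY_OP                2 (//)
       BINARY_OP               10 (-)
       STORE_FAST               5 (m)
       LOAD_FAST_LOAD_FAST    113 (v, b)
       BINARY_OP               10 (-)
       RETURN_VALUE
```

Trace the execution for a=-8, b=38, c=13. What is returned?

-38

LOAD_CONST → push -3. Stack: [-3]
LOAD_CONST → push 8. Stack: [-3, 8]
LOAD_FAST b → push 38. Stack: [-3, 8, 38]
BINARY_OP ^ → 8 ^ 38 = 46. Stack: [-3, 46]
BINARY_OP * → -3 * 46 = -138. Stack: [-138]
STORE_FAST w → w=-138. Stack: []
LOAD_CONST → push -2. Stack: [-2]
STORE_FAST z → z=-2. Stack: []
LOAD_CONST → push 5. Stack: [5]
LOAD_FAST a → push -8. Stack: [5, -8]
BINARY_OP - → 5 - -8 = 13. Stack: [13]
STORE_FAST m → m=13. Stack: []
LOAD_CONST → push 0. Stack: [0]
STORE_FAST q → q=0. Stack: []
LOAD_FAST_LOAD_FAST q,m → push 0,13. Stack: [0, 13]
BINARY_OP & → 0 & 13 = 0. Stack: [0]
STORE_FAST v → v=0. Stack: []
LOAD_CONST → push 9. Stack: [9]
LOAD_FAST z → push -2. Stack: [9, -2]
BINARY_OP - → 9 - -2 = 11. Stack: [11]
LOAD_FAST_LOAD_FAST z,w → push -2,-138. Stack: [11, -2, -138]
BINARY_OP // → -2 // -138 = 0. Stack: [11, 0]
BINARY_OP - → 11 - 0 = 11. Stack: [11]
STORE_FAST m → m=11. Stack: []
LOAD_FAST_LOAD_FAST v,b → push 0,38. Stack: [0, 38]
BINARY_OP - → 0 - 38 = -38. Stack: [-38]
RETURN_VALUE → return -38.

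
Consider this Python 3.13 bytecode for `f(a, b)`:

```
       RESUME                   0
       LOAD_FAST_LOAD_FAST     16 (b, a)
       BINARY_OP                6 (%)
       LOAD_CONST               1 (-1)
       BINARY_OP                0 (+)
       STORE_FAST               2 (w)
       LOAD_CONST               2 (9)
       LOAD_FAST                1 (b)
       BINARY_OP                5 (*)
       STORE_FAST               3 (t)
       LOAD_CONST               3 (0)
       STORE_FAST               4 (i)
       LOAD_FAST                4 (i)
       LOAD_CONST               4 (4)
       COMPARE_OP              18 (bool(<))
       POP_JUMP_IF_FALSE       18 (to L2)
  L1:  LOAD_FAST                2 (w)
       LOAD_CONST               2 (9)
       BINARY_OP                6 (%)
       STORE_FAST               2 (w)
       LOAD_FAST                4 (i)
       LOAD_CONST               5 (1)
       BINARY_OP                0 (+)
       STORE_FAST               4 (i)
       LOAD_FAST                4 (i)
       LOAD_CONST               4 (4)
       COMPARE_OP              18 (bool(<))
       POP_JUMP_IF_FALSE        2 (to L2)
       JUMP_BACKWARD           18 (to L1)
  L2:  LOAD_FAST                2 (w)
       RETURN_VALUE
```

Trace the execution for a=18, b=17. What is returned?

LOAD_FAST_LOAD_FAST b,a → push 17,18. Stack: [17, 18]
BINARY_OP % → 17 % 18 = 17. Stack: [17]
LOAD_CONST → push -1. Stack: [17, -1]
BINARY_OP + → 17 + -1 = 16. Stack: [16]
STORE_FAST w → w=16. Stack: []
LOAD_CONST → push 9. Stack: [9]
LOAD_FAST b → push 17. Stack: [9, 17]
BINARY_OP * → 9 * 17 = 153. Stack: [153]
STORE_FAST t → t=153. Stack: []
LOAD_CONST → push 0. Stack: [0]
STORE_FAST i → i=0. Stack: []
LOAD_FAST i → push 0. Stack: [0]
LOAD_CONST → push 4. Stack: [0, 4]
COMPARE_OP bool(<) → 0 vs 4 = True. Stack: [True]
POP_JUMP_IF_FALSE → pop True; no jump. Stack: []
LOAD_FAST w → push 16. Stack: [16]
LOAD_CONST → push 9. Stack: [16, 9]
BINARY_OP % → 16 % 9 = 7. Stack: [7]
STORE_FAST w → w=7. Stack: []
LOAD_FAST i → push 0. Stack: [0]
LOAD_CONST → push 1. Stack: [0, 1]
BINARY_OP + → 0 + 1 = 1. Stack: [1]
STORE_FAST i → i=1. Stack: []
LOAD_FAST i → push 1. Stack: [1]
LOAD_CONST → push 4. Stack: [1, 4]
COMPARE_OP bool(<) → 1 vs 4 = True. Stack: [True]
POP_JUMP_IF_FALSE → pop True; no jump. Stack: []
LOAD_FAST w → push 7. Stack: [7]
LOAD_CONST → push 9. Stack: [7, 9]
BINARY_OP % → 7 % 9 = 7. Stack: [7]
STORE_FAST w → w=7. Stack: []
LOAD_FAST i → push 1. Stack: [1]
LOAD_CONST → push 1. Stack: [1, 1]
BINARY_OP + → 1 + 1 = 2. Stack: [2]
STORE_FAST i → i=2. Stack: []
LOAD_FAST i → push 2. Stack: [2]
LOAD_CONST → push 4. Stack: [2, 4]
COMPARE_OP bool(<) → 2 vs 4 = True. Stack: [True]
POP_JUMP_IF_FALSE → pop True; no jump. Stack: []
LOAD_FAST w → push 7. Stack: [7]
LOAD_CONST → push 9. Stack: [7, 9]
BINARY_OP % → 7 % 9 = 7. Stack: [7]
STORE_FAST w → w=7. Stack: []
LOAD_FAST i → push 2. Stack: [2]
LOAD_CONST → push 1. Stack: [2, 1]
BINARY_OP + → 2 + 1 = 3. Stack: [3]
STORE_FAST i → i=3. Stack: []
LOAD_FAST i → push 3. Stack: [3]
LOAD_CONST → push 4. Stack: [3, 4]
COMPARE_OP bool(<) → 3 vs 4 = True. Stack: [True]
POP_JUMP_IF_FALSE → pop True; no jump. Stack: []
LOAD_FAST w → push 7. Stack: [7]
LOAD_CONST → push 9. Stack: [7, 9]
BINARY_OP % → 7 % 9 = 7. Stack: [7]
STORE_FAST w → w=7. Stack: []
LOAD_FAST i → push 3. Stack: [3]
LOAD_CONST → push 1. Stack: [3, 1]
BINARY_OP + → 3 + 1 = 4. Stack: [4]
STORE_FAST i → i=4. Stack: []
LOAD_FAST i → push 4. Stack: [4]
LOAD_CONST → push 4. Stack: [4, 4]
COMPARE_OP bool(<) → 4 vs 4 = False. Stack: [False]
POP_JUMP_IF_FALSE → pop False; jump. Stack: []
LOAD_FAST w → push 7. Stack: [7]
RETURN_VALUE → return 7.

7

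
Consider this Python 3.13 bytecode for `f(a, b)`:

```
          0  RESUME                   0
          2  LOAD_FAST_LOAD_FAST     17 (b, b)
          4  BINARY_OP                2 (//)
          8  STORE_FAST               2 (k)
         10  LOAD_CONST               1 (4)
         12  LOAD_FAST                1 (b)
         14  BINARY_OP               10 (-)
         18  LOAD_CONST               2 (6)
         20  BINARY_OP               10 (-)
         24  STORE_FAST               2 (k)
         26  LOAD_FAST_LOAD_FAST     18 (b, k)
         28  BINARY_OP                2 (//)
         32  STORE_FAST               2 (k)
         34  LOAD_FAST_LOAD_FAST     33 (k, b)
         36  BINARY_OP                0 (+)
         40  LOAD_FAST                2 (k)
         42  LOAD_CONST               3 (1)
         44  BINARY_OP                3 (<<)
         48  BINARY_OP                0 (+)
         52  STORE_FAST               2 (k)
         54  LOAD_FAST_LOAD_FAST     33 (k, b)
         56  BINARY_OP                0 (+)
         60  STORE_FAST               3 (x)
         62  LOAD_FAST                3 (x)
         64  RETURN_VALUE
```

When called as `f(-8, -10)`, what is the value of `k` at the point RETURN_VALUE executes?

LOAD_FAST_LOAD_FAST b,b → push -10,-10. Stack: [-10, -10]
BINARY_OP // → -10 // -10 = 1. Stack: [1]
STORE_FAST k → k=1. Stack: []
LOAD_CONST → push 4. Stack: [4]
LOAD_FAST b → push -10. Stack: [4, -10]
BINARY_OP - → 4 - -10 = 14. Stack: [14]
LOAD_CONST → push 6. Stack: [14, 6]
BINARY_OP - → 14 - 6 = 8. Stack: [8]
STORE_FAST k → k=8. Stack: []
LOAD_FAST_LOAD_FAST b,k → push -10,8. Stack: [-10, 8]
BINARY_OP // → -10 // 8 = -2. Stack: [-2]
STORE_FAST k → k=-2. Stack: []
LOAD_FAST_LOAD_FAST k,b → push -2,-10. Stack: [-2, -10]
BINARY_OP + → -2 + -10 = -12. Stack: [-12]
LOAD_FAST k → push -2. Stack: [-12, -2]
LOAD_CONST → push 1. Stack: [-12, -2, 1]
BINARY_OP << → -2 << 1 = -4. Stack: [-12, -4]
BINARY_OP + → -12 + -4 = -16. Stack: [-16]
STORE_FAST k → k=-16. Stack: []
LOAD_FAST_LOAD_FAST k,b → push -16,-10. Stack: [-16, -10]
BINARY_OP + → -16 + -10 = -26. Stack: [-26]
STORE_FAST x → x=-26. Stack: []
LOAD_FAST x → push -26. Stack: [-26]
RETURN_VALUE → return -26.

-16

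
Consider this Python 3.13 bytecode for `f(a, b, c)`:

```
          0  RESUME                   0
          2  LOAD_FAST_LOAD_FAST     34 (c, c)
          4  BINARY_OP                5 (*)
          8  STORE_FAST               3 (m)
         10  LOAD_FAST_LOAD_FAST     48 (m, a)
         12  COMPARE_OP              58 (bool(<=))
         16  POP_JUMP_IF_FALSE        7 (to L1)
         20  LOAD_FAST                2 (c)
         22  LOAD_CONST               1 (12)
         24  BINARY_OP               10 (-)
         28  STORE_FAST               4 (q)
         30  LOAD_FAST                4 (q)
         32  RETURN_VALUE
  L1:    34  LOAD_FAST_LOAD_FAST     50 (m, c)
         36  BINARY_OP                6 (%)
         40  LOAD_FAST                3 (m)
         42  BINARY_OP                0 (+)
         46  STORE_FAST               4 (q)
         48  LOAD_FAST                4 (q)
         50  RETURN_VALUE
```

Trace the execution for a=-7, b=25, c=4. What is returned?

16

LOAD_FAST_LOAD_FAST c,c → push 4,4. Stack: [4, 4]
BINARY_OP * → 4 * 4 = 16. Stack: [16]
STORE_FAST m → m=16. Stack: []
LOAD_FAST_LOAD_FAST m,a → push 16,-7. Stack: [16, -7]
COMPARE_OP bool(<=) → 16 vs -7 = False. Stack: [False]
POP_JUMP_IF_FALSE → pop False; jump. Stack: []
LOAD_FAST_LOAD_FAST m,c → push 16,4. Stack: [16, 4]
BINARY_OP % → 16 % 4 = 0. Stack: [0]
LOAD_FAST m → push 16. Stack: [0, 16]
BINARY_OP + → 0 + 16 = 16. Stack: [16]
STORE_FAST q → q=16. Stack: []
LOAD_FAST q → push 16. Stack: [16]
RETURN_VALUE → return 16.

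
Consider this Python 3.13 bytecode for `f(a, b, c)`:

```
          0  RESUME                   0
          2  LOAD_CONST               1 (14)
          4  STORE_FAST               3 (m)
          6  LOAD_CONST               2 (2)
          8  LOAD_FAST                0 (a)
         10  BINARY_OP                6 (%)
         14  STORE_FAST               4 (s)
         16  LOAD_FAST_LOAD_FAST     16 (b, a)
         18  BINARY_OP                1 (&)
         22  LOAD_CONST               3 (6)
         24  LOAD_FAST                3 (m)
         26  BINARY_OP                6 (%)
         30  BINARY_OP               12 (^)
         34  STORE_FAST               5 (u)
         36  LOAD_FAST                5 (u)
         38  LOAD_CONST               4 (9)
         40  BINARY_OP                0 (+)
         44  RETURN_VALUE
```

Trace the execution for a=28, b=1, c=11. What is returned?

LOAD_CONST → push 14. Stack: [14]
STORE_FAST m → m=14. Stack: []
LOAD_CONST → push 2. Stack: [2]
LOAD_FAST a → push 28. Stack: [2, 28]
BINARY_OP % → 2 % 28 = 2. Stack: [2]
STORE_FAST s → s=2. Stack: []
LOAD_FAST_LOAD_FAST b,a → push 1,28. Stack: [1, 28]
BINARY_OP & → 1 & 28 = 0. Stack: [0]
LOAD_CONST → push 6. Stack: [0, 6]
LOAD_FAST m → push 14. Stack: [0, 6, 14]
BINARY_OP % → 6 % 14 = 6. Stack: [0, 6]
BINARY_OP ^ → 0 ^ 6 = 6. Stack: [6]
STORE_FAST u → u=6. Stack: []
LOAD_FAST u → push 6. Stack: [6]
LOAD_CONST → push 9. Stack: [6, 9]
BINARY_OP + → 6 + 9 = 15. Stack: [15]
RETURN_VALUE → return 15.

15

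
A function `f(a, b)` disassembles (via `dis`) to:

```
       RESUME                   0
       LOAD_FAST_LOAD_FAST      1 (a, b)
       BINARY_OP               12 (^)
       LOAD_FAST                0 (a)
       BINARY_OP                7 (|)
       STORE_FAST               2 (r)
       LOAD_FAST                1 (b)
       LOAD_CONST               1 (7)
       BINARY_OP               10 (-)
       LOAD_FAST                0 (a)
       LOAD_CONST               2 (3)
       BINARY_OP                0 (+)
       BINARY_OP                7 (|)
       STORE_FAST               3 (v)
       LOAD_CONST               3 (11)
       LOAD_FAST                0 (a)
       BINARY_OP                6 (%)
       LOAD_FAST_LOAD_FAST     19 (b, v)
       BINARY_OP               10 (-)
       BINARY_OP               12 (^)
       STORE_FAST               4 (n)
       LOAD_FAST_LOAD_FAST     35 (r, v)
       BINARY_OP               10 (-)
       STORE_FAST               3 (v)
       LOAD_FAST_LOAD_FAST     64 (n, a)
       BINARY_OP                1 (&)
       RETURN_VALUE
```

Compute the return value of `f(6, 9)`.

2

LOAD_FAST_LOAD_FAST a,b → push 6,9. Stack: [6, 9]
BINARY_OP ^ → 6 ^ 9 = 15. Stack: [15]
LOAD_FAST a → push 6. Stack: [15, 6]
BINARY_OP | → 15 | 6 = 15. Stack: [15]
STORE_FAST r → r=15. Stack: []
LOAD_FAST b → push 9. Stack: [9]
LOAD_CONST → push 7. Stack: [9, 7]
BINARY_OP - → 9 - 7 = 2. Stack: [2]
LOAD_FAST a → push 6. Stack: [2, 6]
LOAD_CONST → push 3. Stack: [2, 6, 3]
BINARY_OP + → 6 + 3 = 9. Stack: [2, 9]
BINARY_OP | → 2 | 9 = 11. Stack: [11]
STORE_FAST v → v=11. Stack: []
LOAD_CONST → push 11. Stack: [11]
LOAD_FAST a → push 6. Stack: [11, 6]
BINARY_OP % → 11 % 6 = 5. Stack: [5]
LOAD_FAST_LOAD_FAST b,v → push 9,11. Stack: [5, 9, 11]
BINARY_OP - → 9 - 11 = -2. Stack: [5, -2]
BINARY_OP ^ → 5 ^ -2 = -5. Stack: [-5]
STORE_FAST n → n=-5. Stack: []
LOAD_FAST_LOAD_FAST r,v → push 15,11. Stack: [15, 11]
BINARY_OP - → 15 - 11 = 4. Stack: [4]
STORE_FAST v → v=4. Stack: []
LOAD_FAST_LOAD_FAST n,a → push -5,6. Stack: [-5, 6]
BINARY_OP & → -5 & 6 = 2. Stack: [2]
RETURN_VALUE → return 2.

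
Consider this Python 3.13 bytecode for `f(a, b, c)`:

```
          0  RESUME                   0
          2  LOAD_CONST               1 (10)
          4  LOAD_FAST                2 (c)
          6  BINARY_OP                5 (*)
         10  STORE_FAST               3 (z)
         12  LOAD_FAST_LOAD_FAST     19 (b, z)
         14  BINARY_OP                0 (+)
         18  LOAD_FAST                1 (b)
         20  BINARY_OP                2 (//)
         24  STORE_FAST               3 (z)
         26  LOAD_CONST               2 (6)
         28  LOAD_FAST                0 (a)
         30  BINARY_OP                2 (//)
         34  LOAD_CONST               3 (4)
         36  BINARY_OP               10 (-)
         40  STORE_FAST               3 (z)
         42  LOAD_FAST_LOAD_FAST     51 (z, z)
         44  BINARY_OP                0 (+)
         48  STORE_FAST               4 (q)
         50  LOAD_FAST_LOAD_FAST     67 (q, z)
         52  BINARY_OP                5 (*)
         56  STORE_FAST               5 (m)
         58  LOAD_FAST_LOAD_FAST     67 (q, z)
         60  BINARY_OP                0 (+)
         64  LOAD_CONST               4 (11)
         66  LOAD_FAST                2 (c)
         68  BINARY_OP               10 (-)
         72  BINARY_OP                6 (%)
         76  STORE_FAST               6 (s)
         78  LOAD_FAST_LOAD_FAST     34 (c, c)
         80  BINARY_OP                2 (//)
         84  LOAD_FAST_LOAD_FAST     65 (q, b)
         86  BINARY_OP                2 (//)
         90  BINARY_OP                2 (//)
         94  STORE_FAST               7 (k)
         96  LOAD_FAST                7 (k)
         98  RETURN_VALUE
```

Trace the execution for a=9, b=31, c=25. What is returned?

-1

LOAD_CONST → push 10. Stack: [10]
LOAD_FAST c → push 25. Stack: [10, 25]
BINARY_OP * → 10 * 25 = 250. Stack: [250]
STORE_FAST z → z=250. Stack: []
LOAD_FAST_LOAD_FAST b,z → push 31,250. Stack: [31, 250]
BINARY_OP + → 31 + 250 = 281. Stack: [281]
LOAD_FAST b → push 31. Stack: [281, 31]
BINARY_OP // → 281 // 31 = 9. Stack: [9]
STORE_FAST z → z=9. Stack: []
LOAD_CONST → push 6. Stack: [6]
LOAD_FAST a → push 9. Stack: [6, 9]
BINARY_OP // → 6 // 9 = 0. Stack: [0]
LOAD_CONST → push 4. Stack: [0, 4]
BINARY_OP - → 0 - 4 = -4. Stack: [-4]
STORE_FAST z → z=-4. Stack: []
LOAD_FAST_LOAD_FAST z,z → push -4,-4. Stack: [-4, -4]
BINARY_OP + → -4 + -4 = -8. Stack: [-8]
STORE_FAST q → q=-8. Stack: []
LOAD_FAST_LOAD_FAST q,z → push -8,-4. Stack: [-8, -4]
BINARY_OP * → -8 * -4 = 32. Stack: [32]
STORE_FAST m → m=32. Stack: []
LOAD_FAST_LOAD_FAST q,z → push -8,-4. Stack: [-8, -4]
BINARY_OP + → -8 + -4 = -12. Stack: [-12]
LOAD_CONST → push 11. Stack: [-12, 11]
LOAD_FAST c → push 25. Stack: [-12, 11, 25]
BINARY_OP - → 11 - 25 = -14. Stack: [-12, -14]
BINARY_OP % → -12 % -14 = -12. Stack: [-12]
STORE_FAST s → s=-12. Stack: []
LOAD_FAST_LOAD_FAST c,c → push 25,25. Stack: [25, 25]
BINARY_OP // → 25 // 25 = 1. Stack: [1]
LOAD_FAST_LOAD_FAST q,b → push -8,31. Stack: [1, -8, 31]
BINARY_OP // → -8 // 31 = -1. Stack: [1, -1]
BINARY_OP // → 1 // -1 = -1. Stack: [-1]
STORE_FAST k → k=-1. Stack: []
LOAD_FAST k → push -1. Stack: [-1]
RETURN_VALUE → return -1.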